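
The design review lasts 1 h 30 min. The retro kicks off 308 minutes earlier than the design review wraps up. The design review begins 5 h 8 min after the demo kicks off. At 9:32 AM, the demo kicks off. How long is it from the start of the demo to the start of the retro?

The design review starts at 9:32 AM + 308 min = 2:40 PM.
The design review ends at 2:40 PM + 90 min = 4:10 PM.
The retro starts at 4:10 PM − 308 min = 11:02 AM.
From 9:32 AM to 11:02 AM is an hour and a half.

an hour and a half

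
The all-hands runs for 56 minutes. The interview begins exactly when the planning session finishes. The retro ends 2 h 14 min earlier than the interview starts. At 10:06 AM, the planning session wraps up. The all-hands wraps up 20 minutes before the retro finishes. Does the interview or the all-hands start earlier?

The interview starts at 10:06 AM.
The retro ends at 10:06 AM − 134 min = 7:52 AM.
The all-hands ends at 7:52 AM − 20 min = 7:32 AM.
The all-hands starts at 7:32 AM − 56 min = 6:36 AM.
The interview starts at 10:06 AM and the all-hands starts at 6:36 AM, so the all-hands is first.

the all-hands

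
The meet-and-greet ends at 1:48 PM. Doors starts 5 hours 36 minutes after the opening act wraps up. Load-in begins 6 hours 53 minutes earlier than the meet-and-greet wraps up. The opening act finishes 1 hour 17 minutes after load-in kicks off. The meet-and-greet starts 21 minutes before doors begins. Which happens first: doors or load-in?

Load-in starts at 1:48 PM − 413 min = 6:55 AM.
The opening act ends at 6:55 AM + 77 min = 8:12 AM.
Doors starts at 8:12 AM + 336 min = 1:48 PM.
Doors starts at 1:48 PM and load-in starts at 6:55 AM, so load-in is first.

load-in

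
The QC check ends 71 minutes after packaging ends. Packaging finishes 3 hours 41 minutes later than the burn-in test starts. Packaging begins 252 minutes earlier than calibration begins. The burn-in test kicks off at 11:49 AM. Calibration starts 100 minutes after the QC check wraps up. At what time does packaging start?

Packaging ends at 11:49 AM + 221 min = 3:30 PM.
The QC check ends at 3:30 PM + 71 min = 4:41 PM.
Calibration starts at 4:41 PM + 100 min = 6:21 PM.
Packaging starts at 6:21 PM − 252 min = 2:09 PM.

2:09 PM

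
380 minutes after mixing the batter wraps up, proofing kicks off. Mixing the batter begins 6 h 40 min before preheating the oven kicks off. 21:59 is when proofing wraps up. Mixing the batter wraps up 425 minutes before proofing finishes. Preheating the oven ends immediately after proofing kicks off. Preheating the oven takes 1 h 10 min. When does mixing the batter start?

Mixing the batter ends at 21:59 − 425 min = 14:54.
Proofing starts at 14:54 + 380 min = 21:14.
So preheating the oven ends at 21:14.
Preheating the oven starts at 21:14 − 70 min = 20:04.
Mixing the batter starts at 20:04 − 400 min = 13:24.

13:24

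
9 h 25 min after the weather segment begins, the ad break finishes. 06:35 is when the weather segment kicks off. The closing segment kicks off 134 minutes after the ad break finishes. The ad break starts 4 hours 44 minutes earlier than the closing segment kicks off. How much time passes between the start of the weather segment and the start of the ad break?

6 hours 55 minutes

The ad break ends at 06:35 + 565 min = 16:00.
The closing segment starts at 16:00 + 134 min = 18:14.
The ad break starts at 18:14 − 284 min = 13:30.
From 06:35 to 13:30 is 6 hours 55 minutes.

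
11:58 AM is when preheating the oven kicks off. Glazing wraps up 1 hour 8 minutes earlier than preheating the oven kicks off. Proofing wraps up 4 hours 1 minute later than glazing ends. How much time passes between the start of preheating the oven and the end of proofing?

Glazing ends at 11:58 AM − 68 min = 10:50 AM.
Proofing ends at 10:50 AM + 241 min = 2:51 PM.
From 11:58 AM to 2:51 PM is 2 h 53 min.

2 h 53 min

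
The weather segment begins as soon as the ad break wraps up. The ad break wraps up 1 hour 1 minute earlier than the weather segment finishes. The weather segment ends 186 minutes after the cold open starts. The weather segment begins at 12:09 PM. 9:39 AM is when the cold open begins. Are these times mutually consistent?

No

The weather segment ends at 9:39 AM + 186 min = 12:45 PM.
The ad break ends at 12:45 PM − 61 min = 11:44 AM.
So the weather segment starts at 11:44 AM.
But the weather segment is also said to start at 12:09 PM — a 25-minute conflict.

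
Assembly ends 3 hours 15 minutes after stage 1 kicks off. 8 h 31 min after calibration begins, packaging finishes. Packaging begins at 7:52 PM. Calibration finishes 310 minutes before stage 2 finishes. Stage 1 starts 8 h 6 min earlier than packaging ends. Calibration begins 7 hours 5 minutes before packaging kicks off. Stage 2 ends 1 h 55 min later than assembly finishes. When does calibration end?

Calibration starts at 7:52 PM − 425 min = 12:47 PM.
Packaging ends at 12:47 PM + 511 min = 9:18 PM.
Stage 1 starts at 9:18 PM − 486 min = 1:12 PM.
Assembly ends at 1:12 PM + 195 min = 4:27 PM.
Stage 2 ends at 4:27 PM + 115 min = 6:22 PM.
Calibration ends at 6:22 PM − 310 min = 1:12 PM.

1:12 PM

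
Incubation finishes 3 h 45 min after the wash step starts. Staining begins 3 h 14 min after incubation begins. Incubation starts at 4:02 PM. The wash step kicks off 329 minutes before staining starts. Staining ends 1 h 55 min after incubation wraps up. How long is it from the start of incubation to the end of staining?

3 h 25 min

Staining starts at 4:02 PM + 194 min = 7:16 PM.
The wash step starts at 7:16 PM − 329 min = 1:47 PM.
Incubation ends at 1:47 PM + 225 min = 5:32 PM.
Staining ends at 5:32 PM + 115 min = 7:27 PM.
From 4:02 PM to 7:27 PM is 3 h 25 min.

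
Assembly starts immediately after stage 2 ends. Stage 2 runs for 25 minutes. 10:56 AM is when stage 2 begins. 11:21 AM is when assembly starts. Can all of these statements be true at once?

Yes

Stage 2 ends at 10:56 AM + 25 min = 11:21 AM.
So assembly starts at 11:21 AM.
That matches the stated 11:21 AM, so the schedule is consistent.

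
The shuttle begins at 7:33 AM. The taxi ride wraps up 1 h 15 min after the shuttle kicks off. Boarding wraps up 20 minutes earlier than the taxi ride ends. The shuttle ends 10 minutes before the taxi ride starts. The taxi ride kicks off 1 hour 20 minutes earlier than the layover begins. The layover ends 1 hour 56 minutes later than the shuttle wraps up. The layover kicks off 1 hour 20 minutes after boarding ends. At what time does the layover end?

The taxi ride ends at 7:33 AM + 75 min = 8:48 AM.
Boarding ends at 8:48 AM − 20 min = 8:28 AM.
The layover starts at 8:28 AM + 80 min = 9:48 AM.
The taxi ride starts at 9:48 AM − 80 min = 8:28 AM.
The shuttle ends at 8:28 AM − 10 min = 8:18 AM.
The layover ends at 8:18 AM + 116 min = 10:14 AM.

10:14 AM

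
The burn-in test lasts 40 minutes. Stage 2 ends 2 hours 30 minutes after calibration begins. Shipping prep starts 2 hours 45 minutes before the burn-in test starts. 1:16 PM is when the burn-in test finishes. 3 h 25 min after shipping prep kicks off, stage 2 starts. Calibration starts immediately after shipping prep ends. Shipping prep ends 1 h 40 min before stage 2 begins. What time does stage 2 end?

2:06 PM

The burn-in test starts at 1:16 PM − 40 min = 12:36 PM.
Shipping prep starts at 12:36 PM − 165 min = 9:51 AM.
Stage 2 starts at 9:51 AM + 205 min = 1:16 PM.
Shipping prep ends at 1:16 PM − 100 min = 11:36 AM.
So calibration starts at 11:36 AM.
Stage 2 ends at 11:36 AM + 150 min = 2:06 PM.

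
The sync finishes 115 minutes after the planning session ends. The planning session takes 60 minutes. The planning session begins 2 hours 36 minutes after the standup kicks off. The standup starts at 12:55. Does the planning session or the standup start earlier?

The planning session starts at 12:55 + 156 min = 15:31.
The planning session starts at 15:31 and the standup starts at 12:55, so the standup is first.

the standup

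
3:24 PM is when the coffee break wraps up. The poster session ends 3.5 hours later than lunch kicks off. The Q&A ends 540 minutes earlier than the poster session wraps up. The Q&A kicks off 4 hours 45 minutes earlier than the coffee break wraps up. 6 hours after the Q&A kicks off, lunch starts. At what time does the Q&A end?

11:09 AM

The Q&A starts at 3:24 PM − 285 min = 10:39 AM.
Lunch starts at 10:39 AM + 360 min = 4:39 PM.
The poster session ends at 4:39 PM + 210 min = 8:09 PM.
The Q&A ends at 8:09 PM − 540 min = 11:09 AM.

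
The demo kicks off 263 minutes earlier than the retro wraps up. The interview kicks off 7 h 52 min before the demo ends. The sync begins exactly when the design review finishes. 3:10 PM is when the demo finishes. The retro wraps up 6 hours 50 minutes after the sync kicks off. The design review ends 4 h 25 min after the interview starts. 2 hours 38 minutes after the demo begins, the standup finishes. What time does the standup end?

The interview starts at 3:10 PM − 472 min = 7:18 AM.
The design review ends at 7:18 AM + 265 min = 11:43 AM.
So the sync starts at 11:43 AM.
The retro ends at 11:43 AM + 410 min = 6:33 PM.
The demo starts at 6:33 PM − 263 min = 2:10 PM.
The standup ends at 2:10 PM + 158 min = 4:48 PM.

4:48 PM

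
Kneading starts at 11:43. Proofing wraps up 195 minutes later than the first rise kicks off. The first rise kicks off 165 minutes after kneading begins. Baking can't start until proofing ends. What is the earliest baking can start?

The first rise starts at 11:43 + 165 min = 14:28.
Proofing ends at 14:28 + 195 min = 17:43.
Baking is bounded by proofing, so the earliest it can start is 17:43.

17:43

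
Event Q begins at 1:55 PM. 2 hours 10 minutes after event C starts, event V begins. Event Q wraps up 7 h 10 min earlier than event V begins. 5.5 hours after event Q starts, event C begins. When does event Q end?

2:25 PM

Event C starts at 1:55 PM + 330 min = 7:25 PM.
Event V starts at 7:25 PM + 130 min = 9:35 PM.
Event Q ends at 9:35 PM − 430 min = 2:25 PM.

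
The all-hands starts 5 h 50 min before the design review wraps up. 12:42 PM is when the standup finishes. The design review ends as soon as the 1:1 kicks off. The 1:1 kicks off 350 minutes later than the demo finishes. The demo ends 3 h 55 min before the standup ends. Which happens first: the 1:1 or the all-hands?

the all-hands

The demo ends at 12:42 PM − 235 min = 8:47 AM.
The 1:1 starts at 8:47 AM + 350 min = 2:37 PM.
So the design review ends at 2:37 PM.
The all-hands starts at 2:37 PM − 350 min = 8:47 AM.
The 1:1 starts at 2:37 PM and the all-hands starts at 8:47 AM, so the all-hands is first.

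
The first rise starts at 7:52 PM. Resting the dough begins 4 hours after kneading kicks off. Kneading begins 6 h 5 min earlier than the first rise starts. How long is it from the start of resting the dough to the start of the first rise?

125 minutes

Kneading starts at 7:52 PM − 365 min = 1:47 PM.
Resting the dough starts at 1:47 PM + 240 min = 5:47 PM.
From 5:47 PM to 7:52 PM is 125 minutes.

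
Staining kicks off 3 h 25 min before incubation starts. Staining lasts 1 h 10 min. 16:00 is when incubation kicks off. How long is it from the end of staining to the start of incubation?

2 hours 15 minutes

Staining starts at 16:00 − 205 min = 12:35.
Staining ends at 12:35 + 70 min = 13:45.
From 13:45 to 16:00 is 2 hours 15 minutes.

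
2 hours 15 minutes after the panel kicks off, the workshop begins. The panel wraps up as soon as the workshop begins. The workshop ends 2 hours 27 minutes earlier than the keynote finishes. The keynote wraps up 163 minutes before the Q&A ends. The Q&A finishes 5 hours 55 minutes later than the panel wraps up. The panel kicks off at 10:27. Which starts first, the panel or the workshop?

The workshop starts at 10:27 + 135 min = 12:42.
The panel starts at 10:27 and the workshop starts at 12:42, so the panel is first.

the panel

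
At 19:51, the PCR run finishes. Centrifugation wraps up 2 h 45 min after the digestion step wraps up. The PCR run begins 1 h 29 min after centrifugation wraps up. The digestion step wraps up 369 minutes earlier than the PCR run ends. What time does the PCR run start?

The digestion step ends at 19:51 − 369 min = 13:42.
Centrifugation ends at 13:42 + 165 min = 16:27.
The PCR run starts at 16:27 + 89 min = 17:56.

17:56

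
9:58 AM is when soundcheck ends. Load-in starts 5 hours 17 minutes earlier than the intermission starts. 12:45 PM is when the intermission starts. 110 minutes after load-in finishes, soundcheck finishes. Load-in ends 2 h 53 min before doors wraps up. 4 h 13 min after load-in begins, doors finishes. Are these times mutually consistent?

Load-in starts at 12:45 PM − 317 min = 7:28 AM.
Doors ends at 7:28 AM + 253 min = 11:41 AM.
Load-in ends at 11:41 AM − 173 min = 8:48 AM.
Soundcheck ends at 8:48 AM + 110 min = 10:38 AM.
But soundcheck is also said to end at 9:58 AM — a 40-minute conflict.

No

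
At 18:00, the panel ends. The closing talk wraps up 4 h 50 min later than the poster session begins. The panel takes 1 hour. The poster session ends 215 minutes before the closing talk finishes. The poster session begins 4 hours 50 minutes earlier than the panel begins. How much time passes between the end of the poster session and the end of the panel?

The panel starts at 18:00 − 60 min = 17:00.
The poster session starts at 17:00 − 290 min = 12:10.
The closing talk ends at 12:10 + 290 min = 17:00.
The poster session ends at 17:00 − 215 min = 13:25.
From 13:25 to 18:00 is 4 h 35 min.

4 h 35 min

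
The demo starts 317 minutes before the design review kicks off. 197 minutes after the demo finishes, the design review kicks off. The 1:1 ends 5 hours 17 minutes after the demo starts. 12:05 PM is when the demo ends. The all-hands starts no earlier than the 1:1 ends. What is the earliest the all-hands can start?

3:22 PM

The design review starts at 12:05 PM + 197 min = 3:22 PM.
The demo starts at 3:22 PM − 317 min = 10:05 AM.
The 1:1 ends at 10:05 AM + 317 min = 3:22 PM.
The all-hands is bounded by the 1:1, so the earliest it can start is 3:22 PM.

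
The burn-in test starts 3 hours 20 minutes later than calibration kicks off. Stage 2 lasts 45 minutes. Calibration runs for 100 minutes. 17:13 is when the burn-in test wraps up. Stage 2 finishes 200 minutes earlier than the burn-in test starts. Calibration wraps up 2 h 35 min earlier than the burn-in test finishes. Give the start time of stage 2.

12:13

Calibration ends at 17:13 − 155 min = 14:38.
Calibration starts at 14:38 − 100 min = 12:58.
The burn-in test starts at 12:58 + 200 min = 16:18.
Stage 2 ends at 16:18 − 200 min = 12:58.
Stage 2 starts at 12:58 − 45 min = 12:13.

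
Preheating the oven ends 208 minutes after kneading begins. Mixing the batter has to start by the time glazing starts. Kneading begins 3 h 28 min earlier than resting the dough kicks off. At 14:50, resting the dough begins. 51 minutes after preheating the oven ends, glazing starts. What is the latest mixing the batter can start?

15:41

Kneading starts at 14:50 − 208 min = 11:22.
Preheating the oven ends at 11:22 + 208 min = 14:50.
Glazing starts at 14:50 + 51 min = 15:41.
Mixing the batter is bounded by glazing, so the latest it can start is 15:41.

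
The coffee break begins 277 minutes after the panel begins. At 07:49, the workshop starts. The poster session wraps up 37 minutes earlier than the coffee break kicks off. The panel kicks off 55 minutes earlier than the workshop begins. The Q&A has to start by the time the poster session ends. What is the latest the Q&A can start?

The panel starts at 07:49 − 55 min = 06:54.
The coffee break starts at 06:54 + 277 min = 11:31.
The poster session ends at 11:31 − 37 min = 10:54.
The Q&A is bounded by the poster session, so the latest it can start is 10:54.

10:54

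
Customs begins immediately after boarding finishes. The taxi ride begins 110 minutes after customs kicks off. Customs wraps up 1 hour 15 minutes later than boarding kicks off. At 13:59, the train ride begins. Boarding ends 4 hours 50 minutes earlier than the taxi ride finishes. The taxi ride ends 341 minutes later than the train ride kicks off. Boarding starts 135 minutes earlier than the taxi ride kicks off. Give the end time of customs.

15:40

The taxi ride ends at 13:59 + 341 min = 19:40.
Boarding ends at 19:40 − 290 min = 14:50.
So customs starts at 14:50.
The taxi ride starts at 14:50 + 110 min = 16:40.
Boarding starts at 16:40 − 135 min = 14:25.
Customs ends at 14:25 + 75 min = 15:40.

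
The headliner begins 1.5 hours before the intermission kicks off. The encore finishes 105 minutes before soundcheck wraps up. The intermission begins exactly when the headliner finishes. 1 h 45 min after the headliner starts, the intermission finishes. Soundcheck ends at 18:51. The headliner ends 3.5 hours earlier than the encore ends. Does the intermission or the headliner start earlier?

The encore ends at 18:51 − 105 min = 17:06.
The headliner ends at 17:06 − 210 min = 13:36.
So the intermission starts at 13:36.
The headliner starts at 13:36 − 90 min = 12:06.
The intermission starts at 13:36 and the headliner starts at 12:06, so the headliner is first.

the headliner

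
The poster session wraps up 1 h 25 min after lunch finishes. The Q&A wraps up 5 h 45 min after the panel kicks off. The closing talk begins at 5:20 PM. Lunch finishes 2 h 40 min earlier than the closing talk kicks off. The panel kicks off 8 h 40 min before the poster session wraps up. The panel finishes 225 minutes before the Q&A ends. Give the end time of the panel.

Lunch ends at 5:20 PM − 160 min = 2:40 PM.
The poster session ends at 2:40 PM + 85 min = 4:05 PM.
The panel starts at 4:05 PM − 520 min = 7:25 AM.
The Q&A ends at 7:25 AM + 345 min = 1:10 PM.
The panel ends at 1:10 PM − 225 min = 9:25 AM.

9:25 AM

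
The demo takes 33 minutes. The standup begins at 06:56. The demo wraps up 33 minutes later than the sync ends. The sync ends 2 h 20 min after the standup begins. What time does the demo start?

The sync ends at 06:56 + 140 min = 09:16.
The demo ends at 09:16 + 33 min = 09:49.
The demo starts at 09:49 − 33 min = 09:16.

09:16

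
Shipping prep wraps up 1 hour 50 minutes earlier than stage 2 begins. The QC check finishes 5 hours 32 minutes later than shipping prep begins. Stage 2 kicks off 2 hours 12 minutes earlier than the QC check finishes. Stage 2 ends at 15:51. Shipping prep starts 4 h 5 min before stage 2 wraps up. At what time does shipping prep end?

13:16

Shipping prep starts at 15:51 − 245 min = 11:46.
The QC check ends at 11:46 + 332 min = 17:18.
Stage 2 starts at 17:18 − 132 min = 15:06.
Shipping prep ends at 15:06 − 110 min = 13:16.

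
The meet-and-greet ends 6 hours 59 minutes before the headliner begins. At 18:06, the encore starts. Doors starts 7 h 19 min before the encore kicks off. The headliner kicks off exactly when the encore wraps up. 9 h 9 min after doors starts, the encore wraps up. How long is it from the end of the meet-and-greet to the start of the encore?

Doors starts at 18:06 − 439 min = 10:47.
The encore ends at 10:47 + 549 min = 19:56.
So the headliner starts at 19:56.
The meet-and-greet ends at 19:56 − 419 min = 12:57.
From 12:57 to 18:06 is 5 h 9 min.

5 h 9 min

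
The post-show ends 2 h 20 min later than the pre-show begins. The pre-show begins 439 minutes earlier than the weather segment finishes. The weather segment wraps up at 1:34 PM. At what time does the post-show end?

8:35 AM

The pre-show starts at 1:34 PM − 439 min = 6:15 AM.
The post-show ends at 6:15 AM + 140 min = 8:35 AM.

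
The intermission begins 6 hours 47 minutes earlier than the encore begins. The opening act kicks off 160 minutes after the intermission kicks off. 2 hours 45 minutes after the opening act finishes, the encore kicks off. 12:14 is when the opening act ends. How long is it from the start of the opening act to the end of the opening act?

1 h 22 min

The encore starts at 12:14 + 165 min = 14:59.
The intermission starts at 14:59 − 407 min = 08:12.
The opening act starts at 08:12 + 160 min = 10:52.
From 10:52 to 12:14 is 1 h 22 min.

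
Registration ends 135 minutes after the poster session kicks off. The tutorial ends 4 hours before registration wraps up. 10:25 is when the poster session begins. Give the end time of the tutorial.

Registration ends at 10:25 + 135 min = 12:40.
The tutorial ends at 12:40 − 240 min = 08:40.

08:40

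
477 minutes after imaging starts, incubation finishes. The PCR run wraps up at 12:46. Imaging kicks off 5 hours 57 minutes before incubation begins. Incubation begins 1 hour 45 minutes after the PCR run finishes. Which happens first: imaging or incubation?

Incubation starts at 12:46 + 105 min = 14:31.
Imaging starts at 14:31 − 357 min = 08:34.
Imaging starts at 08:34 and incubation starts at 14:31, so imaging is first.

imaging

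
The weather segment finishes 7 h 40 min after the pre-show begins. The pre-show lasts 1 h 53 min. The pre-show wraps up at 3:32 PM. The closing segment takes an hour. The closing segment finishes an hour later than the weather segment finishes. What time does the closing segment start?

The pre-show starts at 3:32 PM − 113 min = 1:39 PM.
The weather segment ends at 1:39 PM + 460 min = 9:19 PM.
The closing segment ends at 9:19 PM + 60 min = 10:19 PM.
The closing segment starts at 10:19 PM − 60 min = 9:19 PM.

9:19 PM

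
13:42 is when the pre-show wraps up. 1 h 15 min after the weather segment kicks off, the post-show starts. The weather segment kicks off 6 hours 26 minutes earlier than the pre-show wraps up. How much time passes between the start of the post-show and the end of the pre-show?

The weather segment starts at 13:42 − 386 min = 07:16.
The post-show starts at 07:16 + 75 min = 08:31.
From 08:31 to 13:42 is 5 hours 11 minutes.

5 hours 11 minutes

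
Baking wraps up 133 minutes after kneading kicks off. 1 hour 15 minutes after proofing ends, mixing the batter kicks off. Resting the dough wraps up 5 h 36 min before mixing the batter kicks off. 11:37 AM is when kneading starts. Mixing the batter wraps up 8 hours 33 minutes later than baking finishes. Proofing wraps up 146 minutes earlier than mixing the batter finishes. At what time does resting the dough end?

3:36 PM

Baking ends at 11:37 AM + 133 min = 1:50 PM.
Mixing the batter ends at 1:50 PM + 513 min = 10:23 PM.
Proofing ends at 10:23 PM − 146 min = 7:57 PM.
Mixing the batter starts at 7:57 PM + 75 min = 9:12 PM.
Resting the dough ends at 9:12 PM − 336 min = 3:36 PM.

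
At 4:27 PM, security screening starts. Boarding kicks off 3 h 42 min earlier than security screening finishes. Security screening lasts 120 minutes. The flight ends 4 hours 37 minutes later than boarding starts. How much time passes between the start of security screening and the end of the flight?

2 hours 55 minutes

Security screening ends at 4:27 PM + 120 min = 6:27 PM.
Boarding starts at 6:27 PM − 222 min = 2:45 PM.
The flight ends at 2:45 PM + 277 min = 7:22 PM.
From 4:27 PM to 7:22 PM is 2 hours 55 minutes.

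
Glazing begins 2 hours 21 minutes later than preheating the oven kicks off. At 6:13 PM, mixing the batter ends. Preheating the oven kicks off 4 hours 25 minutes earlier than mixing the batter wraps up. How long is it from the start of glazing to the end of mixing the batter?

Preheating the oven starts at 6:13 PM − 265 min = 1:48 PM.
Glazing starts at 1:48 PM + 141 min = 4:09 PM.
From 4:09 PM to 6:13 PM is 2 h 4 min.

2 h 4 min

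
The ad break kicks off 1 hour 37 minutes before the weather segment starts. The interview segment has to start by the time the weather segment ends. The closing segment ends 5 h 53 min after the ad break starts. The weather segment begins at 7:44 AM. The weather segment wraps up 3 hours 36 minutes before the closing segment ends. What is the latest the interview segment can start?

The ad break starts at 7:44 AM − 97 min = 6:07 AM.
The closing segment ends at 6:07 AM + 353 min = 12:00 PM.
The weather segment ends at 12:00 PM − 216 min = 8:24 AM.
The interview segment is bounded by the weather segment, so the latest it can start is 8:24 AM.

8:24 AM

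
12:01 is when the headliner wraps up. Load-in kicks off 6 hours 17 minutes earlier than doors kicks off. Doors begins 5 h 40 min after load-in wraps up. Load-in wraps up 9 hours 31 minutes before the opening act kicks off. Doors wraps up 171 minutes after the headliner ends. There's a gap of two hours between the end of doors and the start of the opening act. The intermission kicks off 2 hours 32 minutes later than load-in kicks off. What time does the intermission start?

Doors ends at 12:01 + 171 min = 14:52.
The opening act starts at 14:52 + 120 min = 16:52.
Load-in ends at 16:52 − 571 min = 07:21.
Doors starts at 07:21 + 340 min = 13:01.
Load-in starts at 13:01 − 377 min = 06:44.
The intermission starts at 06:44 + 152 min = 09:16.

09:16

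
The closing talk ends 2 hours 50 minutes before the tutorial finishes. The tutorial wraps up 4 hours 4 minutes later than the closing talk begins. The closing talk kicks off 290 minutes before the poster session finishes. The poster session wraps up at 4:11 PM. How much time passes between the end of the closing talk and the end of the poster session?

3 hours 36 minutes

The closing talk starts at 4:11 PM − 290 min = 11:21 AM.
The tutorial ends at 11:21 AM + 244 min = 3:25 PM.
The closing talk ends at 3:25 PM − 170 min = 12:35 PM.
From 12:35 PM to 4:11 PM is 3 hours 36 minutes.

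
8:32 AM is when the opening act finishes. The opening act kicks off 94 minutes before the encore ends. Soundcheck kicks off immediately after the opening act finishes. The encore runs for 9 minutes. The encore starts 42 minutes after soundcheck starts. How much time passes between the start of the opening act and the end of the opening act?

Soundcheck starts at 8:32 AM.
The encore starts at 8:32 AM + 42 min = 9:14 AM.
The encore ends at 9:14 AM + 9 min = 9:23 AM.
The opening act starts at 9:23 AM − 94 min = 7:49 AM.
From 7:49 AM to 8:32 AM is 43 minutes.

43 minutes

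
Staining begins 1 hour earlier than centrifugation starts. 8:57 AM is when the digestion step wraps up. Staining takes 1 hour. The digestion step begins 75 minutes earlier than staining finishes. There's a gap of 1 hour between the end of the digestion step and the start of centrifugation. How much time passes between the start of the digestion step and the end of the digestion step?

Centrifugation starts at 8:57 AM + 60 min = 9:57 AM.
Staining starts at 9:57 AM − 60 min = 8:57 AM.
Staining ends at 8:57 AM + 60 min = 9:57 AM.
The digestion step starts at 9:57 AM − 75 min = 8:42 AM.
From 8:42 AM to 8:57 AM is 15 minutes.

15 minutes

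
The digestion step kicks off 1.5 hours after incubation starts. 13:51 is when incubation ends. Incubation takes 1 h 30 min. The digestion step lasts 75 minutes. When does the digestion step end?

15:06

Incubation starts at 13:51 − 90 min = 12:21.
The digestion step starts at 12:21 + 90 min = 13:51.
The digestion step ends at 13:51 + 75 min = 15:06.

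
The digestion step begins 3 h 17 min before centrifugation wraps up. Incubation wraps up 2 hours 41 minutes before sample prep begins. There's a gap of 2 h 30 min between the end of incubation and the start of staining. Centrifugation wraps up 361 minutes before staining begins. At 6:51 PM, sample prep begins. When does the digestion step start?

9:22 AM

Incubation ends at 6:51 PM − 161 min = 4:10 PM.
Staining starts at 4:10 PM + 150 min = 6:40 PM.
Centrifugation ends at 6:40 PM − 361 min = 12:39 PM.
The digestion step starts at 12:39 PM − 197 min = 9:22 AM.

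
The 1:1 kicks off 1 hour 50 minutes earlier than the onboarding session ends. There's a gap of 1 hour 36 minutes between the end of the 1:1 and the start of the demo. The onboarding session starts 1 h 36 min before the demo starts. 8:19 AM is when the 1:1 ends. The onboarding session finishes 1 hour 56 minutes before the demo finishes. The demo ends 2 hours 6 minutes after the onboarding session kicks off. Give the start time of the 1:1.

6:39 AM

The demo starts at 8:19 AM + 96 min = 9:55 AM.
The onboarding session starts at 9:55 AM − 96 min = 8:19 AM.
The demo ends at 8:19 AM + 126 min = 10:25 AM.
The onboarding session ends at 10:25 AM − 116 min = 8:29 AM.
The 1:1 starts at 8:29 AM − 110 min = 6:39 AM.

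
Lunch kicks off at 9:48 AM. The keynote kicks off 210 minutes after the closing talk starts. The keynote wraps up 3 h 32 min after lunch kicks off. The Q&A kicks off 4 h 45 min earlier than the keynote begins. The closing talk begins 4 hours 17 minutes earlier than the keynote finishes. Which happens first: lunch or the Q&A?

the Q&A

The keynote ends at 9:48 AM + 212 min = 1:20 PM.
The closing talk starts at 1:20 PM − 257 min = 9:03 AM.
The keynote starts at 9:03 AM + 210 min = 12:33 PM.
The Q&A starts at 12:33 PM − 285 min = 7:48 AM.
Lunch starts at 9:48 AM and the Q&A starts at 7:48 AM, so the Q&A is first.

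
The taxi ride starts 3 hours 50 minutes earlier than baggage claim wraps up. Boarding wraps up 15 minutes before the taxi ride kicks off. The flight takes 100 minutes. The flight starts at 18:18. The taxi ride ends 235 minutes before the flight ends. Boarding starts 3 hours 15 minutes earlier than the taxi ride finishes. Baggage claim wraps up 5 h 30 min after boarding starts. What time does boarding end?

The flight ends at 18:18 + 100 min = 19:58.
The taxi ride ends at 19:58 − 235 min = 16:03.
Boarding starts at 16:03 − 195 min = 12:48.
Baggage claim ends at 12:48 + 330 min = 18:18.
The taxi ride starts at 18:18 − 230 min = 14:28.
Boarding ends at 14:28 − 15 min = 14:13.

14:13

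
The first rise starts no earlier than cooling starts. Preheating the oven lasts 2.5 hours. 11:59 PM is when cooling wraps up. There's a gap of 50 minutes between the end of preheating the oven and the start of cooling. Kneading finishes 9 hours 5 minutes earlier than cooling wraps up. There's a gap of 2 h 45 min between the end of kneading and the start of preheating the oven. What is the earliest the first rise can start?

8:59 PM

Kneading ends at 11:59 PM − 545 min = 2:54 PM.
Preheating the oven starts at 2:54 PM + 165 min = 5:39 PM.
Preheating the oven ends at 5:39 PM + 150 min = 8:09 PM.
Cooling starts at 8:09 PM + 50 min = 8:59 PM.
The first rise is bounded by cooling, so the earliest it can start is 8:59 PM.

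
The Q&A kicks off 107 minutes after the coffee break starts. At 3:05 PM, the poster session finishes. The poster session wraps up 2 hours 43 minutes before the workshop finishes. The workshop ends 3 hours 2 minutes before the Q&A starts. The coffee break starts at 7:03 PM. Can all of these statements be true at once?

Yes

The Q&A starts at 7:03 PM + 107 min = 8:50 PM.
The workshop ends at 8:50 PM − 182 min = 5:48 PM.
The poster session ends at 5:48 PM − 163 min = 3:05 PM.
That matches the stated 3:05 PM, so the schedule is consistent.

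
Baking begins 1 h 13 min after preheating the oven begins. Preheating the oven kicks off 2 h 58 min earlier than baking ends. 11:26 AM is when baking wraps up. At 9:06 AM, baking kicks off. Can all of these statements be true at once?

Preheating the oven starts at 11:26 AM − 178 min = 8:28 AM.
Baking starts at 8:28 AM + 73 min = 9:41 AM.
But baking is also said to start at 9:06 AM — a 35-minute conflict.

No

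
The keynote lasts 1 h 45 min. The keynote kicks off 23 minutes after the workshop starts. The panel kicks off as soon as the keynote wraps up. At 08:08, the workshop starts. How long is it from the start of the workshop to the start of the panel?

2 h 8 min

The keynote starts at 08:08 + 23 min = 08:31.
The keynote ends at 08:31 + 105 min = 10:16.
So the panel starts at 10:16.
From 08:08 to 10:16 is 2 h 8 min.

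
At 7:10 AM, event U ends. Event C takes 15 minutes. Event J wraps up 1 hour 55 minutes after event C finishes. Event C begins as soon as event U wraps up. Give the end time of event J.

Event C starts at 7:10 AM.
Event C ends at 7:10 AM + 15 min = 7:25 AM.
Event J ends at 7:25 AM + 115 min = 9:20 AM.

9:20 AM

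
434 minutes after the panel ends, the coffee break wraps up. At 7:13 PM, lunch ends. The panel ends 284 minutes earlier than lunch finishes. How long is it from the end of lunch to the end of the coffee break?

The panel ends at 7:13 PM − 284 min = 2:29 PM.
The coffee break ends at 2:29 PM + 434 min = 9:43 PM.
From 7:13 PM to 9:43 PM is 150 minutes.

150 minutes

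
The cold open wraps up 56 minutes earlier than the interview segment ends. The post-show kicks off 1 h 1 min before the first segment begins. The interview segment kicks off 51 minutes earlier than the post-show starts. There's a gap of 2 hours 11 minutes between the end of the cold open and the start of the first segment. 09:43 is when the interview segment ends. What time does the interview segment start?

09:06

The cold open ends at 09:43 − 56 min = 08:47.
The first segment starts at 08:47 + 131 min = 10:58.
The post-show starts at 10:58 − 61 min = 09:57.
The interview segment starts at 09:57 − 51 min = 09:06.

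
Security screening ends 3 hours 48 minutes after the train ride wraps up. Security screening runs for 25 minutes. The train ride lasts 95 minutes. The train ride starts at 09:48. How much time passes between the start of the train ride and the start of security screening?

4 h 58 min

The train ride ends at 09:48 + 95 min = 11:23.
Security screening ends at 11:23 + 228 min = 15:11.
Security screening starts at 15:11 − 25 min = 14:46.
From 09:48 to 14:46 is 4 h 58 min.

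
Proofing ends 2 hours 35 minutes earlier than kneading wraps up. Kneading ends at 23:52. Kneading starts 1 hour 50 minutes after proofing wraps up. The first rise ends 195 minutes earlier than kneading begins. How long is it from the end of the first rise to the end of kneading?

240 minutes

Proofing ends at 23:52 − 155 min = 21:17.
Kneading starts at 21:17 + 110 min = 23:07.
The first rise ends at 23:07 − 195 min = 19:52.
From 19:52 to 23:52 is 240 minutes.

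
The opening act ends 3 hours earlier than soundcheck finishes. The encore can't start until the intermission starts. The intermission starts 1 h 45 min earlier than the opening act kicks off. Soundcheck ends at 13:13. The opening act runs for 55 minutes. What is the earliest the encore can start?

07:33

The opening act ends at 13:13 − 180 min = 10:13.
The opening act starts at 10:13 − 55 min = 09:18.
The intermission starts at 09:18 − 105 min = 07:33.
The encore is bounded by the intermission, so the earliest it can start is 07:33.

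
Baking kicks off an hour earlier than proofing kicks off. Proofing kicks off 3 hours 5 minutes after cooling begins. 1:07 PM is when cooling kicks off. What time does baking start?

Proofing starts at 1:07 PM + 185 min = 4:12 PM.
Baking starts at 4:12 PM − 60 min = 3:12 PM.

3:12 PM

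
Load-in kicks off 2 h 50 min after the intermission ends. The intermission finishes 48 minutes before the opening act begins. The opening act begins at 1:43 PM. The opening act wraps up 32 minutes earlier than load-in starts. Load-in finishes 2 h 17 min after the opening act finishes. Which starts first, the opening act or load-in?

The intermission ends at 1:43 PM − 48 min = 12:55 PM.
Load-in starts at 12:55 PM + 170 min = 3:45 PM.
The opening act starts at 1:43 PM and load-in starts at 3:45 PM, so the opening act is first.

the opening act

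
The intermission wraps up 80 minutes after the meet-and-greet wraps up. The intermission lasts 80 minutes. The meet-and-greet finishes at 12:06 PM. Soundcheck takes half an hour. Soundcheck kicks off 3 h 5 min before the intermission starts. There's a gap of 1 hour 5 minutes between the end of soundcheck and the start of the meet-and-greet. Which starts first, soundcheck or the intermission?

soundcheck

The intermission ends at 12:06 PM + 80 min = 1:26 PM.
The intermission starts at 1:26 PM − 80 min = 12:06 PM.
Soundcheck starts at 12:06 PM − 185 min = 9:01 AM.
Soundcheck starts at 9:01 AM and the intermission starts at 12:06 PM, so soundcheck is first.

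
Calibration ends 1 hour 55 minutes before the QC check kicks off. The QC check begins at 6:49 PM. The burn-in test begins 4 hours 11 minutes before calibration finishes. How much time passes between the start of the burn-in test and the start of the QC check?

Calibration ends at 6:49 PM − 115 min = 4:54 PM.
The burn-in test starts at 4:54 PM − 251 min = 12:43 PM.
From 12:43 PM to 6:49 PM is 6 hours 6 minutes.

6 hours 6 minutes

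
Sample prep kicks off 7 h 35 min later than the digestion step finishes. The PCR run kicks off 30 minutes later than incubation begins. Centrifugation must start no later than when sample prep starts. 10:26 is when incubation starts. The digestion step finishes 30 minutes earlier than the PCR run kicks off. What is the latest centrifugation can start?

18:01

The PCR run starts at 10:26 + 30 min = 10:56.
The digestion step ends at 10:56 − 30 min = 10:26.
Sample prep starts at 10:26 + 455 min = 18:01.
Centrifugation is bounded by sample prep, so the latest it can start is 18:01.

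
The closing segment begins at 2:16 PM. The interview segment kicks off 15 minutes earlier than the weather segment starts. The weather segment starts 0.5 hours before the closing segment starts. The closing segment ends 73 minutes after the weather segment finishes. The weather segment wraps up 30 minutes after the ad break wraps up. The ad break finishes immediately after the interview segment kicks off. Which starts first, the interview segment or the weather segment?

The weather segment starts at 2:16 PM − 30 min = 1:46 PM.
The interview segment starts at 1:46 PM − 15 min = 1:31 PM.
The interview segment starts at 1:31 PM and the weather segment starts at 1:46 PM, so the interview segment is first.

the interview segment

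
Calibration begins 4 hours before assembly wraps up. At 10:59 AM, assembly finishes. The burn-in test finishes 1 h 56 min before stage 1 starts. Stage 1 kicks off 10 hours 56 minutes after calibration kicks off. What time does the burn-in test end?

Calibration starts at 10:59 AM − 240 min = 6:59 AM.
Stage 1 starts at 6:59 AM + 656 min = 5:55 PM.
The burn-in test ends at 5:55 PM − 116 min = 3:59 PM.

3:59 PM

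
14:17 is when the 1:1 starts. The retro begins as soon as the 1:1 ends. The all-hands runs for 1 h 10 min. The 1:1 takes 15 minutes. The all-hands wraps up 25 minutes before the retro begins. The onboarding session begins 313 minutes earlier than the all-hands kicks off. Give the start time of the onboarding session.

07:44

The 1:1 ends at 14:17 + 15 min = 14:32.
So the retro starts at 14:32.
The all-hands ends at 14:32 − 25 min = 14:07.
The all-hands starts at 14:07 − 70 min = 12:57.
The onboarding session starts at 12:57 − 313 min = 07:44.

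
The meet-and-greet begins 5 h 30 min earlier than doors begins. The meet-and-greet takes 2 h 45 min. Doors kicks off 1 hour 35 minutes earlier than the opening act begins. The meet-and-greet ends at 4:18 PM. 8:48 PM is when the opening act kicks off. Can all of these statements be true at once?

No

Doors starts at 8:48 PM − 95 min = 7:13 PM.
The meet-and-greet starts at 7:13 PM − 330 min = 1:43 PM.
The meet-and-greet ends at 1:43 PM + 165 min = 4:28 PM.
But the meet-and-greet is also said to end at 4:18 PM — a 10-minute conflict.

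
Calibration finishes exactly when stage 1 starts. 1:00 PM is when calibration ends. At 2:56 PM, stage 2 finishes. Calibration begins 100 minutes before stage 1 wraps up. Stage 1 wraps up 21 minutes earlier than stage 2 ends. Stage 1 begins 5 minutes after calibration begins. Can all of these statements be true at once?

Stage 1 ends at 2:56 PM − 21 min = 2:35 PM.
Calibration starts at 2:35 PM − 100 min = 12:55 PM.
Stage 1 starts at 12:55 PM + 5 min = 1:00 PM.
So calibration ends at 1:00 PM.
That matches the stated 1:00 PM, so the schedule is consistent.

Yes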